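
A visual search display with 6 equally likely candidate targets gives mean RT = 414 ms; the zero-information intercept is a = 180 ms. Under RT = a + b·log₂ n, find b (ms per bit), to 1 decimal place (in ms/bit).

b = (414 − 180) / log₂(6) = 234 / 2.5850 = 90.524 ms/bit.

90.5 ms/bit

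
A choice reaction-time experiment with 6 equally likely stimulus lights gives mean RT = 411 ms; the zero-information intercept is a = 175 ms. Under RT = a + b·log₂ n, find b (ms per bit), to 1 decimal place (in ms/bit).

91.3 ms/bit

log₂(6) = 2.5850 bits.
b = (RT − a)/log₂ n = (411 − 175) / 2.5850 = 91.297 ms/bit.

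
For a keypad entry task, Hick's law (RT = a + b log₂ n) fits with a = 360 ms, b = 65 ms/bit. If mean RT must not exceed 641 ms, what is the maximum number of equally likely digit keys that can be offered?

20

Set 360 + 65·log₂ n ≤ 641 → log₂ n ≤ (641 − 360)/65 = 4.3231.
So n ≤ 2^4.3231 = 20.016; the largest integer n is 20.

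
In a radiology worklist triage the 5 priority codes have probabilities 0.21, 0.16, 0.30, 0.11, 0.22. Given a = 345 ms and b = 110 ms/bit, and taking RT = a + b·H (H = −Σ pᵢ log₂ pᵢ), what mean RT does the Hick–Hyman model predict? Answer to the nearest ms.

Entropy contributions −pᵢ log₂ pᵢ: 0.4728, 0.4230, 0.5211, 0.3503, 0.4806; sum H = 2.2478 bits.
RT = a + bH = 345 + 110·2.2478 = 592.26 ms.

592 ms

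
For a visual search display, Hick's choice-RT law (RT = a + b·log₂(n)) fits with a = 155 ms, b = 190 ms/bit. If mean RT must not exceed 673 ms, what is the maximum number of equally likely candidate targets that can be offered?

Information budget: (673 − 155)/190 = 2.7263 bits, so n ≤ 2^2.7263 = 6.618 → at most 6.

6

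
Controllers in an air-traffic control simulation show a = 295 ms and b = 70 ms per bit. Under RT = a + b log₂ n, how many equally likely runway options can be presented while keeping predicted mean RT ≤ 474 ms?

5

Set 295 + 70·log₂ n ≤ 474 → log₂ n ≤ (474 − 295)/70 = 2.5571.
So n ≤ 2^2.5571 = 5.885; the largest integer n is 5.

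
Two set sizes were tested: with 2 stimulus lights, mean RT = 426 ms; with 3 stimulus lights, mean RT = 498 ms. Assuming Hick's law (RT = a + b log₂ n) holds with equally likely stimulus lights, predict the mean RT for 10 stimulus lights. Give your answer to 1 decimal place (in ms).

RT is linear in log₂ n, so two points fix the line:
  b = (498 − 426) / (log₂ 3 − log₂ 2) = 72 / (1.5850 − 1) = 123.085 ms/bit
  a = 426 − 123.085 × 1 = 302.915 ms
Then RT(10) = 302.915 + 123.085 × log₂ 10 = 302.915 + 123.085 × 3.3219 ≈ 711.794 ms.

711.8 ms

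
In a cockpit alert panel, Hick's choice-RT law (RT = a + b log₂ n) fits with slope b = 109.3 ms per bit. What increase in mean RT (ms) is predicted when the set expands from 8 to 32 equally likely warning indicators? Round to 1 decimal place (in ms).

218.6 ms

Only the slope matters, since a is common to both: ΔRT = b·log₂(n₂/n₁).
log₂(32) − log₂(8) = log₂(32/8) = log₂(4) = 2.
ΔRT = 109.3 × 2.0000 = 218.600 ms.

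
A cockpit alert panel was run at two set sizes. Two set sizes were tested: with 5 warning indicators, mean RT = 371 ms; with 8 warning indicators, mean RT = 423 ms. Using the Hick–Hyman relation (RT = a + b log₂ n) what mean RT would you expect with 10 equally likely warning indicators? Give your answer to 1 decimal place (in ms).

447.7 ms

RT is linear in log₂ n, so two points fix the line:
  b = (423 − 371) / (log₂ 8 − log₂ 5) = 52 / (3 − 2.3219) = 76.688 ms/bit
  a = 371 − 76.688 × 2.3219 = 192.936 ms
Then RT(10) = 192.936 + 76.688 × log₂ 10 = 192.936 + 76.688 × 3.3219 ≈ 447.688 ms.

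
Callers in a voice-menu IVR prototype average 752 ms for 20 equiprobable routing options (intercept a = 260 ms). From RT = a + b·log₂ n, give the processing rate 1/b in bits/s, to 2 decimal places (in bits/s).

b = (752 − 260)/log₂ 20 = 492/4.3219 = 113.838 ms per bit = 0.11384 s/bit; the reciprocal is 8.784 bits/s.

8.78 bits/s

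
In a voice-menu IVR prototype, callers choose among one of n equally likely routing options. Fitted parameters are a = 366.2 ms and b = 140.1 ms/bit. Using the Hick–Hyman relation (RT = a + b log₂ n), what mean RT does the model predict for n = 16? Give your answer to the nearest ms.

927 ms

log₂(16) = 4 bits, so RT = 366.2 + 140.1 × 4 ≈ 926.600 ms.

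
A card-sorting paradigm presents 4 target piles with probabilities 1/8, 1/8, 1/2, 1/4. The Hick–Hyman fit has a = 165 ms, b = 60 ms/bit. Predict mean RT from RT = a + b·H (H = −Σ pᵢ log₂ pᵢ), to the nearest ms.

H = −Σ pᵢ log₂ pᵢ = 0.125·3 + 0.125·3 + 0.5·1 + 0.25·2 = 1.750 bits.
RT = 165 + 60 × 1.750 = 270.00 ms.

270 ms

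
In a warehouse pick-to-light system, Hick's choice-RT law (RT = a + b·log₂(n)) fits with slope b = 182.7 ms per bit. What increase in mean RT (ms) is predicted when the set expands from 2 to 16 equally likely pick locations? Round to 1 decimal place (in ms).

ΔRT = (a + b log₂ n₂) − (a + b log₂ n₁) = b·(log₂ n₂ − log₂ n₁).
log₂(16) − log₂(2) = log₂(16/2) = log₂(8) = 3.
ΔRT = 182.7 × 3.0000 = 548.100 ms.

548.1 ms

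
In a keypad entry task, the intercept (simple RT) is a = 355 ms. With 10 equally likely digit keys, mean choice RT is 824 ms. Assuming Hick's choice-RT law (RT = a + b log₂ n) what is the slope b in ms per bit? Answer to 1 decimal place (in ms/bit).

10 alternatives carry log₂ 10 = 3.3219 bits; the choice cost is 824 − 355 = 469 ms, so b = 469/3.3219 = 141.183 ms/bit.

141.2 ms/bit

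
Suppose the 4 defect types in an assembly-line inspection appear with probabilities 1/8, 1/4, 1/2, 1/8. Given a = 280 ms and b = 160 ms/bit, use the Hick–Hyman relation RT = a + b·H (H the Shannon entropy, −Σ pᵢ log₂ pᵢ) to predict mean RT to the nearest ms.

Each term −pᵢ log₂ pᵢ: 0.125·3 + 0.25·2 + 0.5·1 + 0.125·3; summed, H = 1.750 bits.
Mean RT = a + bH = 280 + 160·1.750 = 560.00 ms.

560 ms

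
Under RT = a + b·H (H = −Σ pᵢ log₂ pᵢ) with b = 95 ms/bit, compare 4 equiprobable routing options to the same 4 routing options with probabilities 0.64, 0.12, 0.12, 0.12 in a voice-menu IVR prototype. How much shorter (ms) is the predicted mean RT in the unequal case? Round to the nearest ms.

46 ms

Equiprobable entropy H₀ = log₂ 4 = 2.0000 bits.
Skewed entropy H = −Σ pᵢ log₂ pᵢ = 1.5133 bits.
ΔRT = b·(H₀ − H) = 95 × 0.4867 = 46.24 ms.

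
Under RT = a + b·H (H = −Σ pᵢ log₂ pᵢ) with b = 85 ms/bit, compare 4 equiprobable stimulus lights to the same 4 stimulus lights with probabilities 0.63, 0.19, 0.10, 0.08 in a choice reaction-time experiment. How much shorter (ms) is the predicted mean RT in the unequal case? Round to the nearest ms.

Equiprobable entropy H₀ = log₂ 4 = 2.0000 bits.
Skewed entropy H = −Σ pᵢ log₂ pᵢ = 1.4989 bits.
ΔRT = b·(H₀ − H) = 85 × 0.5011 = 42.60 ms.

43 ms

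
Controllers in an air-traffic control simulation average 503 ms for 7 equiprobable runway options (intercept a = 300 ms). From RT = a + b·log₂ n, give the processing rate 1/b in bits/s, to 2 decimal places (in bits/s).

Choice component = 503 − 300 = 203 ms over log₂(7) = 2.8074 bits.
b = 203 / 2.8074 = 72.310 ms/bit, so 1/b = 13.829 bits/s.

13.83 bits/s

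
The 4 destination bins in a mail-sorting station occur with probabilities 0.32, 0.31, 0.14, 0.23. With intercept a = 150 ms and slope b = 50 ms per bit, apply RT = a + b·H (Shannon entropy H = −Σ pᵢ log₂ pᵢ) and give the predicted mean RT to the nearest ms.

H = 0.32·log₂(1/0.32) + 0.31·log₂(1/0.31) + 0.14·log₂(1/0.14) + 0.23·log₂(1/0.23) = 1.9346 bits.
RT = 150 + 50 × 1.9346 = 246.73 ms.

247 ms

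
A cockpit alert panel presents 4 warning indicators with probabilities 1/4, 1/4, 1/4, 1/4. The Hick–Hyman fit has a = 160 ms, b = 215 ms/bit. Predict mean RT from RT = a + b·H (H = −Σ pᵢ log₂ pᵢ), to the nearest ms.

590 ms

Each term −pᵢ log₂ pᵢ: 0.25·2 + 0.25·2 + 0.25·2 + 0.25·2; summed, H = 2.000 bits.
Mean RT = a + bH = 160 + 215·2.000 = 590.00 ms.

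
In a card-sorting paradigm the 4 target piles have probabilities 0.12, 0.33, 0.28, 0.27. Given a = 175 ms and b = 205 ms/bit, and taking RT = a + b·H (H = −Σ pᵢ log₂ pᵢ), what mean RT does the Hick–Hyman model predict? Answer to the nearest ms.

568 ms

H = 0.12·log₂(1/0.12) + 0.33·log₂(1/0.33) + 0.28·log₂(1/0.28) + 0.27·log₂(1/0.27) = 1.9191 bits.
RT = 175 + 205 × 1.9191 = 568.42 ms.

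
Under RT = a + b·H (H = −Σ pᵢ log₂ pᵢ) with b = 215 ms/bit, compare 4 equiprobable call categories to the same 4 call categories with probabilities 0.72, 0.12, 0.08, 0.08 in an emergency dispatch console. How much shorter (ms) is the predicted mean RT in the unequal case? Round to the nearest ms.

152 ms

Equiprobable entropy H₀ = log₂ 4 = 2.0000 bits.
Skewed entropy H = −Σ pᵢ log₂ pᵢ = 1.2913 bits.
ΔRT = b·(H₀ − H) = 215 × 0.7087 = 152.37 ms.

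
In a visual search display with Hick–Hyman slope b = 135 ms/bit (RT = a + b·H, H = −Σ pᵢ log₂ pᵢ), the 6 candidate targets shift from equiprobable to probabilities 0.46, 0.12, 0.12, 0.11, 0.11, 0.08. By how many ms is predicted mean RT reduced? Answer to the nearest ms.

46 ms

The RT saving is b·ΔH. Equiprobable H₀ = log₂(6) = 2.5850 bits; with the given probabilities H = 2.2416 bits.
b·(H₀ − H) = 135 × (2.5850 − 2.2416) = 46.36 ms.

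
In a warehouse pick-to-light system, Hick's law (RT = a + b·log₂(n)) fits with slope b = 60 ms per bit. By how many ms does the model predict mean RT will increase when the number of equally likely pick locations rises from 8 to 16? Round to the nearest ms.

The intercept a cancels: ΔRT = b·(log₂ n₂ − log₂ n₁) = b·log₂(n₂/n₁).
log₂(16) − log₂(8) = log₂(16/8) = log₂(2) = 1.
ΔRT = 60 × 1.0000 = 60.000 ms.

60 ms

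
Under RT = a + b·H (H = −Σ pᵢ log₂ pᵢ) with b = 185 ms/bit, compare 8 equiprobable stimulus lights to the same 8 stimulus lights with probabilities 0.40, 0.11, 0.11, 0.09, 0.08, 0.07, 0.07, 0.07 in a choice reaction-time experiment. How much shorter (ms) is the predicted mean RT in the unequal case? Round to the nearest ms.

67 ms

Equiprobable entropy H₀ = log₂ 8 = 3.0000 bits.
Skewed entropy H = −Σ pᵢ log₂ pᵢ = 2.6392 bits.
ΔRT = b·(H₀ − H) = 185 × 0.3608 = 66.75 ms.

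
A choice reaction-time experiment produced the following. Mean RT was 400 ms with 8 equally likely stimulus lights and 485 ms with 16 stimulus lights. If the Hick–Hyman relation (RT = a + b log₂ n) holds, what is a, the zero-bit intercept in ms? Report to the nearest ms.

145 ms

Slope: b = (485 − 400) / (log₂ 16 − log₂ 8) = 85/1.0000 = 85 ms/bit.
a = RT₁ − b·log₂ n₁ = 400 − 85 × 3 = 145.000 ms.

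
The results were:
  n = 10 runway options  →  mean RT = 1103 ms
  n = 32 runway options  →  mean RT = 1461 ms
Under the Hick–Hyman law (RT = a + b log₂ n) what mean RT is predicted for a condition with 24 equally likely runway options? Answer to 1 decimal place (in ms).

1372.5 ms

With log₂ n on the abscissa the relation is linear; from the two conditions:
  b = (1461 − 1103) / (log₂ 32 − log₂ 10) = 358 / (5 − 3.3219) = 213.340 ms/bit
  a = 1103 − 213.340 × 3.3219 = 394.300 ms
Then RT(24) = 394.300 + 213.340 × log₂ 24 = 394.300 + 213.340 × 4.5850 ≈ 1372.456 ms.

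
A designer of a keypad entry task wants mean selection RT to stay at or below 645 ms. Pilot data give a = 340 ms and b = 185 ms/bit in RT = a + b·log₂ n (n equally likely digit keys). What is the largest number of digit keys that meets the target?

Set 340 + 185·log₂ n ≤ 645 → log₂ n ≤ (645 − 340)/185 = 1.6486.
So n ≤ 2^1.6486 = 3.135; the largest integer n is 3.

3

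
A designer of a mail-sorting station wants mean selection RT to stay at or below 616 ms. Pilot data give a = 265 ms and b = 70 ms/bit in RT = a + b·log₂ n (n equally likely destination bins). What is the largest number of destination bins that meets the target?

70·log₂ n ≤ 616 − 265 = 351, giving log₂ n ≤ 5.0143 and n ≤ 32.318. The largest whole number is 32.

32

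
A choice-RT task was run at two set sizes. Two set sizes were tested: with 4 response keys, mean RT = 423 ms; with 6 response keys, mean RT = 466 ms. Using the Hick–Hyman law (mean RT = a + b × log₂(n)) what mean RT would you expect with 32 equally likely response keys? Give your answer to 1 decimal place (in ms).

643.5 ms

With log₂ n on the abscissa the relation is linear; from the two conditions:
  b = (466 − 423) / (log₂ 6 − log₂ 4) = 43 / (2.5850 − 2) = 73.509 ms/bit
  a = 423 − 73.509 × 2 = 275.982 ms
Then RT(32) = 275.982 + 73.509 × log₂ 32 = 275.982 + 73.509 × 5 ≈ 643.527 ms.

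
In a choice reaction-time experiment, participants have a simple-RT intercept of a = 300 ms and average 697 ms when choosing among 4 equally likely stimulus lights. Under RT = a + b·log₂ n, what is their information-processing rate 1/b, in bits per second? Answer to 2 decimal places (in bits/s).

b = (697 − 300)/log₂ 4 = 397/2 = 198.500 ms per bit = 0.19850 s/bit; the reciprocal is 5.038 bits/s.

5.04 bits/s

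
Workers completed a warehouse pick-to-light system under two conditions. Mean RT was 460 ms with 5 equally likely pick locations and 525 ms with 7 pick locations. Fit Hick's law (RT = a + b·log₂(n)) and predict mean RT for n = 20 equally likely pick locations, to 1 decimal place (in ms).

727.8 ms

With log₂ n on the abscissa the relation is linear; from the two conditions:
  b = (525 − 460) / (log₂ 7 − log₂ 5) = 65 / (2.8074 − 2.3219) = 133.903 ms/bit
  a = 460 − 133.903 × 2.3219 = 149.087 ms
Then RT(20) = 149.087 + 133.903 × log₂ 20 = 149.087 + 133.903 × 4.3219 ≈ 727.806 ms.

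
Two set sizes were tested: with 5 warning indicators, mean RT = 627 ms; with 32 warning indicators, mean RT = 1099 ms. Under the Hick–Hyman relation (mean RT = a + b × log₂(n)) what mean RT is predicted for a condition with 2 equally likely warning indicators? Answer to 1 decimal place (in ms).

Fit slope and intercept:
  b = (1099 − 627) / (log₂ 32 − log₂ 5) = 472 / (5 − 2.3219) = 176.246 ms/bit
  a = 627 − 176.246 × 2.3219 = 217.769 ms
Then RT(2) = 217.769 + 176.246 × log₂ 2 = 217.769 + 176.246 × 1 ≈ 394.015 ms.

394.0 ms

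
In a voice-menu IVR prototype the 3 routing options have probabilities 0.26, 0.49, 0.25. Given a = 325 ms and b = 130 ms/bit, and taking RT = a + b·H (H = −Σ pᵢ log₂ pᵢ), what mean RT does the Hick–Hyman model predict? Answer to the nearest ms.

H = 0.26·log₂(1/0.26) + 0.49·log₂(1/0.49) + 0.25·log₂(1/0.25) = 1.5096 bits.
RT = 325 + 130 × 1.5096 = 521.24 ms.

521 ms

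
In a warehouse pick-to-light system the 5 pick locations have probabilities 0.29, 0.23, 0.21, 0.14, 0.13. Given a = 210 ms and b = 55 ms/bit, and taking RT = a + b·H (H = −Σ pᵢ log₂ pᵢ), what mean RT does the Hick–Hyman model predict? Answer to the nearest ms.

334 ms

H = 0.29·log₂(1/0.29) + 0.23·log₂(1/0.23) + 0.21·log₂(1/0.21) + 0.14·log₂(1/0.14) + 0.13·log₂(1/0.13) = 2.2581 bits.
RT = 210 + 55 × 2.2581 = 334.20 ms.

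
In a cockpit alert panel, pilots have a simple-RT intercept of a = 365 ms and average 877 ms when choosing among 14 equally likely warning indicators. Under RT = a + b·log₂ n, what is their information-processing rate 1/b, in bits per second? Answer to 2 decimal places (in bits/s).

7.44 bits/s

b = (877 − 365)/log₂ 14 = 512/3.8074 = 134.477 ms per bit = 0.13448 s/bit; the reciprocal is 7.436 bits/s.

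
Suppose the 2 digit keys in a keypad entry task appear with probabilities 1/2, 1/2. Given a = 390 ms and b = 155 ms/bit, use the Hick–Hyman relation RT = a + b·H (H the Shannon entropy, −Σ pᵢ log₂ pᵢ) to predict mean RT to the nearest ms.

545 ms

Each term −pᵢ log₂ pᵢ: 0.5·1 + 0.5·1; summed, H = 1.000 bits.
Mean RT = a + bH = 390 + 155·1.000 = 545.00 ms.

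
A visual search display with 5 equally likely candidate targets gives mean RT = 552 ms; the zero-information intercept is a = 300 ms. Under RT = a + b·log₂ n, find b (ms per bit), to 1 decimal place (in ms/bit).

108.5 ms/bit

log₂(5) = 2.3219 bits.
b = (RT − a)/log₂ n = (552 − 300) / 2.3219 = 108.530 ms/bit.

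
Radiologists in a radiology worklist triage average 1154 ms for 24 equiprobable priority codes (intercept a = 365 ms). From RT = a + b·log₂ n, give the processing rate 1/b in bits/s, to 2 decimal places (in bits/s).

b = (1154 − 365)/log₂ 24 = 789/4.5850 = 172.084 ms per bit = 0.17208 s/bit; the reciprocal is 5.811 bits/s.

5.81 bits/s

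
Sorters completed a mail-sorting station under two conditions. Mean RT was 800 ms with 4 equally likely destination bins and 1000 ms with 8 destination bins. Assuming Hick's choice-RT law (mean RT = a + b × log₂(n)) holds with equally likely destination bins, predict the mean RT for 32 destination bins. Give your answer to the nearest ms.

1400 ms

Fit slope and intercept:
  b = (1000 − 800) / (log₂ 8 − log₂ 4) = 200 / (3 − 2) = 200 ms/bit
  a = 800 − 200 × 2 = 400 ms
Then RT(32) = 400 + 200 × log₂ 32 = 400 + 200 × 5 ≈ 1400.000 ms.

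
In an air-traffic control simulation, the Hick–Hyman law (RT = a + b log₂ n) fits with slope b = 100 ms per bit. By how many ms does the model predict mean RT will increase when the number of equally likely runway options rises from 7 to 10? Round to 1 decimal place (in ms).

Only the slope matters, since a is common to both: ΔRT = b·log₂(n₂/n₁).
log₂(10) − log₂(7) = 3.3219 − 2.8074 = 0.5146.
ΔRT = 100 × 0.5146 = 51.457 ms.

51.5 ms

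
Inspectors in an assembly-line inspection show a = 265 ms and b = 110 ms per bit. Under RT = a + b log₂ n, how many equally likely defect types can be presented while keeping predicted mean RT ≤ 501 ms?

4

Set 265 + 110·log₂ n ≤ 501 → log₂ n ≤ (501 − 265)/110 = 2.1455.
So n ≤ 2^2.1455 = 4.424; the largest integer n is 4.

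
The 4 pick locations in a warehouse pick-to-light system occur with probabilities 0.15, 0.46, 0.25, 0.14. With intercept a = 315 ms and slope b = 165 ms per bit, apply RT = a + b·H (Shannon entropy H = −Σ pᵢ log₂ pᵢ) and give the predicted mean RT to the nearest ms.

Entropy contributions −pᵢ log₂ pᵢ: 0.4105, 0.5153, 0.5000, 0.3971; sum H = 1.8230 bits.
RT = a + bH = 315 + 165·1.8230 = 615.79 ms.

616 ms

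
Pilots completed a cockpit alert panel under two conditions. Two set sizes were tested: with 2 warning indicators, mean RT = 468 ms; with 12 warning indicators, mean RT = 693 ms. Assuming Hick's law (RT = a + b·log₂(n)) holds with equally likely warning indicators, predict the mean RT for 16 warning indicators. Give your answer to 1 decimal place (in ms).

Fit slope and intercept:
  b = (693 − 468) / (log₂ 12 − log₂ 2) = 225 / (3.5850 − 1) = 87.042 ms/bit
  a = 468 − 87.042 × 1 = 380.958 ms
Then RT(16) = 380.958 + 87.042 × log₂ 16 = 380.958 + 87.042 × 4 ≈ 729.126 ms.

729.1 ms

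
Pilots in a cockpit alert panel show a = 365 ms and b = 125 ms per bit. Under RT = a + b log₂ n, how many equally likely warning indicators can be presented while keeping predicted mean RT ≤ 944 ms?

24

Set 365 + 125·log₂ n ≤ 944 → log₂ n ≤ (944 − 365)/125 = 4.6320.
So n ≤ 2^4.6320 = 24.795; the largest integer n is 24.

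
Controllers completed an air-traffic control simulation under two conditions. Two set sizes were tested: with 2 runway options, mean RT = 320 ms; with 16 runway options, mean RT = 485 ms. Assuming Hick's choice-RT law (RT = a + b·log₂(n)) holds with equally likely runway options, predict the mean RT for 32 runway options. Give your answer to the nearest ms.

540 ms

Fit slope and intercept:
  b = (485 − 320) / (log₂ 16 − log₂ 2) = 165 / (4 − 1) = 55 ms/bit
  a = 320 − 55 × 1 = 265 ms
Then RT(32) = 265 + 55 × log₂ 32 = 265 + 55 × 5 ≈ 540.000 ms.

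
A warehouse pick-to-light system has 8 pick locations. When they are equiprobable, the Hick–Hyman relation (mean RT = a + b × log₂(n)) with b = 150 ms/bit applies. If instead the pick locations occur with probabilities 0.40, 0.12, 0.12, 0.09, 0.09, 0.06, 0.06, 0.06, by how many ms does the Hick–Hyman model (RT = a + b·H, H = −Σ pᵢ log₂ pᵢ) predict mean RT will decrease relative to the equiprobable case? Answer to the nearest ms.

Equiprobable entropy H₀ = log₂ 8 = 3.0000 bits.
Skewed entropy H = −Σ pᵢ log₂ pᵢ = 2.6188 bits.
ΔRT = b·(H₀ − H) = 150 × 0.3812 = 57.18 ms.

57 ms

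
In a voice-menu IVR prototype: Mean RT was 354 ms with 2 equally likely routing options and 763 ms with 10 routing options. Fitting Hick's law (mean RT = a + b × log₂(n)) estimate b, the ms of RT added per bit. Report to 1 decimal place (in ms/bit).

Slope: b = (763 − 354) / (log₂ 10 − log₂ 2) = 409/2.3219 = 176.147 ms/bit.

176.1 ms/bit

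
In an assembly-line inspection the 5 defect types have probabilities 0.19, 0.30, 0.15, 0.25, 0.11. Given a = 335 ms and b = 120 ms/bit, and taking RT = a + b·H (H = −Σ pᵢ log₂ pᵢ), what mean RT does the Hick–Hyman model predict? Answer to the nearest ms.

603 ms

Entropy contributions −pᵢ log₂ pᵢ: 0.4552, 0.5211, 0.4105, 0.5000, 0.3503; sum H = 2.2371 bits.
RT = a + bH = 335 + 120·2.2371 = 603.46 ms.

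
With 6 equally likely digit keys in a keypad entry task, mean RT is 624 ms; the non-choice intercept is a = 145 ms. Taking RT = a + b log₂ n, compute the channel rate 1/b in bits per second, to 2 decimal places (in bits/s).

b = (624 − 145)/log₂ 6 = 479/2.5850 = 185.302 ms per bit = 0.18530 s/bit; the reciprocal is 5.397 bits/s.

5.40 bits/s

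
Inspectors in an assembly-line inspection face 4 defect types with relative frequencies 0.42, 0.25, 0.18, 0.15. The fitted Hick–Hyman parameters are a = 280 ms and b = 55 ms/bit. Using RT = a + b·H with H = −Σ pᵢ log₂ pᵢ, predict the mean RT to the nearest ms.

383 ms

Entropy contributions −pᵢ log₂ pᵢ: 0.5256, 0.5000, 0.4453, 0.4105; sum H = 1.8815 bits.
RT = a + bH = 280 + 55·1.8815 = 383.48 ms.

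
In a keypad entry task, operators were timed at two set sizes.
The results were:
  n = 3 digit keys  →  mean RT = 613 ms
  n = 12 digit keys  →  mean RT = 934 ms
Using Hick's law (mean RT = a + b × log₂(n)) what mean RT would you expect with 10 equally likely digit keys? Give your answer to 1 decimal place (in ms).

RT is linear in log₂ n, so two points fix the line:
  b = (934 − 613) / (log₂ 12 − log₂ 3) = 321 / (3.5850 − 1.5850) = 160.500 ms/bit
  a = 613 − 160.500 × 1.5850 = 358.614 ms
Then RT(10) = 358.614 + 160.500 × log₂ 10 = 358.614 + 160.500 × 3.3219 ≈ 891.783 ms.

891.8 ms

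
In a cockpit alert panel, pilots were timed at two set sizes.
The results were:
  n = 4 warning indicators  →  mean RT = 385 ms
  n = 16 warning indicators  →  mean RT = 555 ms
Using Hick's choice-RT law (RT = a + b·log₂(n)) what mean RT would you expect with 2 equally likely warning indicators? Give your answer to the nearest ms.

With log₂ n on the abscissa the relation is linear; from the two conditions:
  b = (555 − 385) / (log₂ 16 − log₂ 4) = 170 / (4 − 2) = 85 ms/bit
  a = 385 − 85 × 2 = 215 ms
Then RT(2) = 215 + 85 × log₂ 2 = 215 + 85 × 1 ≈ 300.000 ms.

300 ms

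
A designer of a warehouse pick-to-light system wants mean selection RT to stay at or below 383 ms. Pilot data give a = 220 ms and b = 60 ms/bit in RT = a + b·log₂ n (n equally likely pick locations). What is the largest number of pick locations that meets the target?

6

Information budget: (383 − 220)/60 = 2.7167 bits, so n ≤ 2^2.7167 = 6.574 → at most 6.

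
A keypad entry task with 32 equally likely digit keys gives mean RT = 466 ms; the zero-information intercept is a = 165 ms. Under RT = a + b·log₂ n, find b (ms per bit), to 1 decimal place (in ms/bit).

32 alternatives carry log₂ 32 = 5 bits; the choice cost is 466 − 165 = 301 ms, so b = 301/5 = 60.200 ms/bit.

60.2 ms/bit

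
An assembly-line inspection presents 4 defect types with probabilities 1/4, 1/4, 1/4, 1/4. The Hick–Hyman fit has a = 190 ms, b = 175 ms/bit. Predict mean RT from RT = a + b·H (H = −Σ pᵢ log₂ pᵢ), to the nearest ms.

H = −Σ pᵢ log₂ pᵢ = 0.25·2 + 0.25·2 + 0.25·2 + 0.25·2 = 2.000 bits.
RT = 190 + 175 × 2.000 = 540.00 ms.

540 ms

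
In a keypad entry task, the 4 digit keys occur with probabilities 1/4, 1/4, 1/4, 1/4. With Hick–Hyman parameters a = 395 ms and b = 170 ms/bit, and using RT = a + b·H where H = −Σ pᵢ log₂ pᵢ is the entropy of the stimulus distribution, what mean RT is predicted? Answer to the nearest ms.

735 ms

Each term −pᵢ log₂ pᵢ: 0.25·2 + 0.25·2 + 0.25·2 + 0.25·2; summed, H = 2.000 bits.
Mean RT = a + bH = 395 + 170·2.000 = 735.00 ms.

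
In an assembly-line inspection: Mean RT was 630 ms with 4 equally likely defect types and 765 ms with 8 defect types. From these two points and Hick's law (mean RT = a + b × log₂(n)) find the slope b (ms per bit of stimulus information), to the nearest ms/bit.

135 ms/bit

b = (RT₂ − RT₁)/(log₂ n₂ − log₂ n₁) = (765 − 630)/(3 − 2) = 135 ms/bit.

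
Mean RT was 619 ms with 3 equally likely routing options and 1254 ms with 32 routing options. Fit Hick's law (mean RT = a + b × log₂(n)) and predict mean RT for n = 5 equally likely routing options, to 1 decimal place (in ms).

756.0 ms

With log₂ n on the abscissa the relation is linear; from the two conditions:
  b = (1254 − 619) / (log₂ 32 − log₂ 3) = 635 / (5 − 1.5850) = 185.942 ms/bit
  a = 619 − 185.942 × 1.5850 = 324.288 ms
Then RT(5) = 324.288 + 185.942 × log₂ 5 = 324.288 + 185.942 × 2.3219 ≈ 756.033 ms.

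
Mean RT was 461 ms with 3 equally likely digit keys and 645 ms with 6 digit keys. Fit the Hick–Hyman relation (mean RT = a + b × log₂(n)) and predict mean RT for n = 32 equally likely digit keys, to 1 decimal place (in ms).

1089.4 ms

With log₂ n on the abscissa the relation is linear; from the two conditions:
  b = (645 − 461) / (log₂ 6 − log₂ 3) = 184 / (2.5850 − 1.5850) = 184.000 ms/bit
  a = 461 − 184.000 × 1.5850 = 169.367 ms
Then RT(32) = 169.367 + 184.000 × log₂ 32 = 169.367 + 184.000 × 5 ≈ 1089.367 ms.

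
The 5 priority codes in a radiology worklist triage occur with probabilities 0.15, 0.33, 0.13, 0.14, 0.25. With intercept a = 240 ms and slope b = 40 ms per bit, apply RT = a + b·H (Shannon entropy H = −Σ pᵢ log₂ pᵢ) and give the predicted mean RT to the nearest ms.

329 ms

H = 0.15·log₂(1/0.15) + 0.33·log₂(1/0.33) + 0.13·log₂(1/0.13) + 0.14·log₂(1/0.14) + 0.25·log₂(1/0.25) = 2.2181 bits.
RT = 240 + 40 × 2.2181 = 328.72 ms.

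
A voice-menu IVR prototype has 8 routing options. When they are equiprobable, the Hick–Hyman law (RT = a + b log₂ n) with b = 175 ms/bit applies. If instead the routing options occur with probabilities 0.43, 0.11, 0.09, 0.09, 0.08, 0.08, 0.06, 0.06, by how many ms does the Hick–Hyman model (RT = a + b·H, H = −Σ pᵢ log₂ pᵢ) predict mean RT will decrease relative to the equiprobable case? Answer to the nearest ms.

75 ms

Equiprobable entropy H₀ = log₂ 8 = 3.0000 bits.
Skewed entropy H = −Σ pᵢ log₂ pᵢ = 2.5692 bits.
ΔRT = b·(H₀ − H) = 175 × 0.4308 = 75.38 ms.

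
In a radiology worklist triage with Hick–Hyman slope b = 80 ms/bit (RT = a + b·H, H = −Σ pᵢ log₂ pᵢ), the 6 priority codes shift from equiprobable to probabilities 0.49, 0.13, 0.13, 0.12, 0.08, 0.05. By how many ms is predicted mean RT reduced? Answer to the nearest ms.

35 ms

Equiprobable entropy H₀ = log₂ 6 = 2.5850 bits.
Skewed entropy H = −Σ pᵢ log₂ pᵢ = 2.1442 bits.
ΔRT = b·(H₀ − H) = 80 × 0.4407 = 35.26 ms.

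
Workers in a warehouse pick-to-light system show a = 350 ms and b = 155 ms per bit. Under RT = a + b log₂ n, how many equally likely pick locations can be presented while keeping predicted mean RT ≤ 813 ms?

7

Information budget: (813 − 350)/155 = 2.9871 bits, so n ≤ 2^2.9871 = 7.929 → at most 7.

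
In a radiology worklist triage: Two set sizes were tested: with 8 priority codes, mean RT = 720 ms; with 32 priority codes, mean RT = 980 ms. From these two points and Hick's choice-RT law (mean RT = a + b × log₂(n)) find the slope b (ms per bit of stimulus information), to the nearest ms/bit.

b = (RT₂ − RT₁)/(log₂ n₂ − log₂ n₁) = (980 − 720)/(5 − 3) = 130 ms/bit.

130 ms/bit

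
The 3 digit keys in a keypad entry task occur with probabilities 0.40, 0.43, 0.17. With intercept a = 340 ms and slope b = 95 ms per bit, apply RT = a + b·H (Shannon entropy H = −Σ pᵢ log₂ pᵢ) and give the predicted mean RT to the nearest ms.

481 ms

H = 0.40·log₂(1/0.40) + 0.43·log₂(1/0.43) + 0.17·log₂(1/0.17) = 1.4869 bits.
RT = 340 + 95 × 1.4869 = 481.26 ms.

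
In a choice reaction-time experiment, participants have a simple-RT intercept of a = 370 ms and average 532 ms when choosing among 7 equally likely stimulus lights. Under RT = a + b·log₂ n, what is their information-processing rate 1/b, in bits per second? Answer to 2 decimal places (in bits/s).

b = (532 − 370)/log₂ 7 = 162/2.8074 = 57.706 ms per bit = 0.05771 s/bit; the reciprocal is 17.329 bits/s.

17.33 bits/s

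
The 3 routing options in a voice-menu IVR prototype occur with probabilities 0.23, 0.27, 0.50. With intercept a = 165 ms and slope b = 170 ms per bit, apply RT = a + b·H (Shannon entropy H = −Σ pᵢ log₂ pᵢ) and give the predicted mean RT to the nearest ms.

H = 0.23·log₂(1/0.23) + 0.27·log₂(1/0.27) + 0.50·log₂(1/0.50) = 1.4977 bits.
RT = 165 + 170 × 1.4977 = 419.61 ms.

420 ms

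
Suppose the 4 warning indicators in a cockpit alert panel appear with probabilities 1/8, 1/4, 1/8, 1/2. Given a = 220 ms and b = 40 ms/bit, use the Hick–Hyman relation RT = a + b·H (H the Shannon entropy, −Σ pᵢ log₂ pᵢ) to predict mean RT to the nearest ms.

290 ms

H = −Σ pᵢ log₂ pᵢ = 0.125·3 + 0.25·2 + 0.125·3 + 0.5·1 = 1.750 bits.
RT = 220 + 40 × 1.750 = 290.00 ms.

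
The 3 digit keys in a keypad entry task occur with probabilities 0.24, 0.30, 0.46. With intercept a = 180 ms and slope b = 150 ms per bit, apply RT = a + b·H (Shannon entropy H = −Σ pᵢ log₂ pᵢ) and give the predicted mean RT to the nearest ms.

410 ms

Entropy contributions −pᵢ log₂ pᵢ: 0.4941, 0.5211, 0.5153; sum H = 1.5306 bits.
RT = a + bH = 180 + 150·1.5306 = 409.58 ms.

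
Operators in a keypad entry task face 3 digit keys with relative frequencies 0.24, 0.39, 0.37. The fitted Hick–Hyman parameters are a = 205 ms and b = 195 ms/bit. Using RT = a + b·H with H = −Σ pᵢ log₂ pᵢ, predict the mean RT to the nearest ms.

508 ms

Entropy contributions −pᵢ log₂ pᵢ: 0.4941, 0.5298, 0.5307; sum H = 1.5547 bits.
RT = a + bH = 205 + 195·1.5547 = 508.16 ms.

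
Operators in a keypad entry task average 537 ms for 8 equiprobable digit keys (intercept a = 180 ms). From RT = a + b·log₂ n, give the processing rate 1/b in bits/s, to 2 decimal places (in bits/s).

8.40 bits/s

b = (537 − 180)/log₂ 8 = 357/3 = 119.000 ms per bit = 0.11900 s/bit; the reciprocal is 8.403 bits/s.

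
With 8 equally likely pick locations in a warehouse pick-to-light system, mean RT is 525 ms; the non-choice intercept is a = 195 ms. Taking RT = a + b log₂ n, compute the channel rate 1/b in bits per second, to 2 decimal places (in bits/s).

9.09 bits/s

b = (525 − 195)/log₂ 8 = 330/3 = 110.000 ms per bit = 0.11000 s/bit; the reciprocal is 9.091 bits/s.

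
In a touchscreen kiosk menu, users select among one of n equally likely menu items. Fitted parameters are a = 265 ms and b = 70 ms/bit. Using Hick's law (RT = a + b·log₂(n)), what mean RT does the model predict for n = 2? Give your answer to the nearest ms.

335 ms

log₂(2) = 1 bits, so RT = 265 + 70 × 1 ≈ 335.000 ms.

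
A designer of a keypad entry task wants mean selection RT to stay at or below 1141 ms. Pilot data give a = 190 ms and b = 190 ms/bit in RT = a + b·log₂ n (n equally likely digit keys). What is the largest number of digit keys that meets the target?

32

Information budget: (1141 − 190)/190 = 5.0053 bits, so n ≤ 2^5.0053 = 32.117 → at most 32.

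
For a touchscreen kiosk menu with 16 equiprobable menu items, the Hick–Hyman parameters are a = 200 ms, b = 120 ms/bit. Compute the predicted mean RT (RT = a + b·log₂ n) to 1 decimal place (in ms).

log₂(16) = 4 bits, so RT = 200 + 120 × 4 ≈ 680.000 ms.

680.0 ms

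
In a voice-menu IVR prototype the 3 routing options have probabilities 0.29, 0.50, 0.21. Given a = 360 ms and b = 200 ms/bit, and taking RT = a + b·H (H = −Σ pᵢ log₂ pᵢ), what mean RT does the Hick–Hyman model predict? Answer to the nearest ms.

H = 0.29·log₂(1/0.29) + 0.50·log₂(1/0.50) + 0.21·log₂(1/0.21) = 1.4907 bits.
RT = 360 + 200 × 1.4907 = 658.15 ms.

658 ms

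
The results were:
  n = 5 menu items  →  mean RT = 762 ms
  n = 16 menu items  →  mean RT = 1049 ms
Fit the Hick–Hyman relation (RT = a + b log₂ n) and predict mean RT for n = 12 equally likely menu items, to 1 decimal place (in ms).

978.0 ms

Fit slope and intercept:
  b = (1049 − 762) / (log₂ 16 − log₂ 5) = 287 / (4 − 2.3219) = 171.030 ms/bit
  a = 762 − 171.030 × 2.3219 = 364.882 ms
Then RT(12) = 364.882 + 171.030 × log₂ 12 = 364.882 + 171.030 × 3.5850 ≈ 978.016 ms.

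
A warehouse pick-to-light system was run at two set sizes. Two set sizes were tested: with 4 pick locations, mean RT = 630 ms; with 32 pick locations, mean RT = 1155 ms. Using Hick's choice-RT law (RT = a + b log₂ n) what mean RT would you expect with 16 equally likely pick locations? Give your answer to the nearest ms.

980 ms

Solve the two-equation system in a and b:
  b = (1155 − 630) / (log₂ 32 − log₂ 4) = 525 / (5 − 2) = 175 ms/bit
  a = 630 − 175 × 2 = 280 ms
Then RT(16) = 280 + 175 × log₂ 16 = 280 + 175 × 4 ≈ 980.000 ms.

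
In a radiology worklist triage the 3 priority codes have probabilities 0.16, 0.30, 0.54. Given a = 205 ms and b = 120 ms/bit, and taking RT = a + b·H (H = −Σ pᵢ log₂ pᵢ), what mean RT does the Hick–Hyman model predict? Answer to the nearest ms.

376 ms

H = 0.16·log₂(1/0.16) + 0.30·log₂(1/0.30) + 0.54·log₂(1/0.54) = 1.4241 bits.
RT = 205 + 120 × 1.4241 = 375.90 ms.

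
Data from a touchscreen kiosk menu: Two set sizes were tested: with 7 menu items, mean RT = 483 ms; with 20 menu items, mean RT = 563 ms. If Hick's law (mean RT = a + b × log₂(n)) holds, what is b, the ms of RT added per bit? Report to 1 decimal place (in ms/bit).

The slope on a log₂ axis is (563 − 483) / (4.3219 − 2.8074) = 52.820 ms/bit.

52.8 ms/bit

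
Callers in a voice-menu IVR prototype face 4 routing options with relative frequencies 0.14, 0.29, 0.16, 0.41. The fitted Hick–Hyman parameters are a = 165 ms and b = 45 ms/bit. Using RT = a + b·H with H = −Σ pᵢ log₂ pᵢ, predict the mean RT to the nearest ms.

249 ms

H = 0.14·log₂(1/0.14) + 0.29·log₂(1/0.29) + 0.16·log₂(1/0.16) + 0.41·log₂(1/0.41) = 1.8654 bits.
RT = 165 + 45 × 1.8654 = 248.94 ms.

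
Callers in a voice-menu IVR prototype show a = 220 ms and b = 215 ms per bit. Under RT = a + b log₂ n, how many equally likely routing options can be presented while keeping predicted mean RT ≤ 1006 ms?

12

Set 220 + 215·log₂ n ≤ 1006 → log₂ n ≤ (1006 − 220)/215 = 3.6558.
So n ≤ 2^3.6558 = 12.604; the largest integer n is 12.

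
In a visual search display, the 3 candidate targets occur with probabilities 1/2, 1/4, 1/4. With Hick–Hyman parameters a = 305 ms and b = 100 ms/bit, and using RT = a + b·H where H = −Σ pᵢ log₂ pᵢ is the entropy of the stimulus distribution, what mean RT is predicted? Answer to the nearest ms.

H = −Σ pᵢ log₂ pᵢ = 0.5·1 + 0.25·2 + 0.25·2 = 1.500 bits.
RT = 305 + 100 × 1.500 = 455.00 ms.

455 ms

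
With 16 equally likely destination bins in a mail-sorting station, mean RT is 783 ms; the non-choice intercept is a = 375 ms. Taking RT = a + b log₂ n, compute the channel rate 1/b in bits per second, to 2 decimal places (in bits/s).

Choice component = 783 − 375 = 408 ms over log₂(16) = 4 bits.
b = 408 / 4 = 102.000 ms/bit, so 1/b = 9.804 bits/s.

9.80 bits/s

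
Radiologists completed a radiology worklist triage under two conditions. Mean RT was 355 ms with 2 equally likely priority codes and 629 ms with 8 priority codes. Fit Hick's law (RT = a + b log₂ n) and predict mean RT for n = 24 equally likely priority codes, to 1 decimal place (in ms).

RT is linear in log₂ n, so two points fix the line:
  b = (629 − 355) / (log₂ 8 − log₂ 2) = 274 / (3 − 1) = 137.000 ms/bit
  a = 355 − 137.000 × 1 = 218.000 ms
Then RT(24) = 218.000 + 137.000 × log₂ 24 = 218.000 + 137.000 × 4.5850 ≈ 846.140 ms.

846.1 ms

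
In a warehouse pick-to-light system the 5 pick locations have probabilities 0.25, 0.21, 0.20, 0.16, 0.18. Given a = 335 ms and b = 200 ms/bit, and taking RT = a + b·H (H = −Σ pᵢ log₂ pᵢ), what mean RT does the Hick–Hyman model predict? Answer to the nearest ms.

H = 0.25·log₂(1/0.25) + 0.21·log₂(1/0.21) + 0.20·log₂(1/0.20) + 0.16·log₂(1/0.16) + 0.18·log₂(1/0.18) = 2.3055 bits.
RT = 335 + 200 × 2.3055 = 796.11 ms.

796 ms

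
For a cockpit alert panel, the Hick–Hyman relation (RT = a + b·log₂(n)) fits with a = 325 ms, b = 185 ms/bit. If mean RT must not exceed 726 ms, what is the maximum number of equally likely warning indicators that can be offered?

4

185·log₂ n ≤ 726 − 325 = 401, giving log₂ n ≤ 2.1676 and n ≤ 4.493. The largest whole number is 4.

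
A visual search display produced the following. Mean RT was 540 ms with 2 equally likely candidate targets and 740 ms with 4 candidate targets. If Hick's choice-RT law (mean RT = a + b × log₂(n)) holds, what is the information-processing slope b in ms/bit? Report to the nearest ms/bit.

b = (RT₂ − RT₁)/(log₂ n₂ − log₂ n₁) = (740 − 540)/(2 − 1) = 200 ms/bit.

200 ms/bit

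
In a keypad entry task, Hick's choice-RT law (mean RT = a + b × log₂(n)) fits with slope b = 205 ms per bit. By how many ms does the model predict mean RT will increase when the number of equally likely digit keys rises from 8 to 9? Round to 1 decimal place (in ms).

34.8 ms

The intercept a cancels: ΔRT = b·(log₂ n₂ − log₂ n₁) = b·log₂(n₂/n₁).
log₂(9) − log₂(8) = 3.1699 − 3 = 0.1699.
ΔRT = 205 × 0.1699 = 34.835 ms.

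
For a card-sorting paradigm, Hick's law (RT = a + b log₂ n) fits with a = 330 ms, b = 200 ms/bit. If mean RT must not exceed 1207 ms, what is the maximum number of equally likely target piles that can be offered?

20

Set 330 + 200·log₂ n ≤ 1207 → log₂ n ≤ (1207 − 330)/200 = 4.3850.
So n ≤ 2^4.3850 = 20.894; the largest integer n is 20.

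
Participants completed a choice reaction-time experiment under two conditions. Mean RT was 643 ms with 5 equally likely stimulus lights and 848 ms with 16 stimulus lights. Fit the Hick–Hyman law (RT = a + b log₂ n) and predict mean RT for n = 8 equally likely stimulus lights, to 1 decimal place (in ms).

Solve the two-equation system in a and b:
  b = (848 − 643) / (log₂ 16 − log₂ 5) = 205 / (4 − 2.3219) = 122.164 ms/bit
  a = 643 − 122.164 × 2.3219 = 359.344 ms
Then RT(8) = 359.344 + 122.164 × log₂ 8 = 359.344 + 122.164 × 3 ≈ 725.836 ms.

725.8 ms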